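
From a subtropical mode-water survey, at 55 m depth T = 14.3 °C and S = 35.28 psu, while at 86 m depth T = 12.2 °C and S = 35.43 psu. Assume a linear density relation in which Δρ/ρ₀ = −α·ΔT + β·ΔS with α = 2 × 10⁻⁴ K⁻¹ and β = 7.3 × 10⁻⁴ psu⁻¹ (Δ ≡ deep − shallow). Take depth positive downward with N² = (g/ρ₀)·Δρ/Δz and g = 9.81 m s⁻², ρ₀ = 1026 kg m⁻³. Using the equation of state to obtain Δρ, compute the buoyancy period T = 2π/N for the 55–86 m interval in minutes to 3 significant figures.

8.09 min

ΔT = -2.1 K, ΔS = +0.15 psu (deep − shallow).
Δρ/ρ₀ = −αΔT + βΔS = 4.20 × 10⁻⁴ + 1.095 × 10⁻⁴ = 5.295 × 10⁻⁴, so Δρ ≈ 0.5433 kg m⁻³.
N² = (g/ρ₀)·Δρ/Δz = g·(Δρ/ρ₀)/Δz = 9.81 × 5.295 × 10⁻⁴ / 31 = 1.6756 × 10⁻⁴ s⁻².
N = √(1.6756 × 10⁻⁴) = 0.012944 rad s⁻¹ → T = 2π/N = 485.41 s = 8.0902 min ≈ 8.09 min.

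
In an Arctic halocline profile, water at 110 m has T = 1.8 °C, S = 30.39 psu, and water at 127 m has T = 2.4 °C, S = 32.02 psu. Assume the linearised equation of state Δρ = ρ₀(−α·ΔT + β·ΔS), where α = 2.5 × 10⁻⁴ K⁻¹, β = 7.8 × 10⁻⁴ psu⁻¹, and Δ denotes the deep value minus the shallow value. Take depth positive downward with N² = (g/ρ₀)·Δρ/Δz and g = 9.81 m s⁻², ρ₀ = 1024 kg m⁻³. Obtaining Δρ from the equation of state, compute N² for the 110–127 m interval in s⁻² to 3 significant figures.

6.47 × 10⁻⁴ s⁻²

ΔT = +0.6 K, ΔS = +1.63 psu (deep − shallow).
Δρ/ρ₀ = −αΔT + βΔS = -1.50 × 10⁻⁴ + 1.2714 × 10⁻³ = 1.1214 × 10⁻³, so Δρ ≈ 1.148 kg m⁻³.
N² = (g/ρ₀)·Δρ/Δz = g·(Δρ/ρ₀)/Δz = 9.81 × 1.1214 × 10⁻³ / 17 = 6.4711 × 10⁻⁴ s⁻² ≈ 6.47 × 10⁻⁴ s⁻².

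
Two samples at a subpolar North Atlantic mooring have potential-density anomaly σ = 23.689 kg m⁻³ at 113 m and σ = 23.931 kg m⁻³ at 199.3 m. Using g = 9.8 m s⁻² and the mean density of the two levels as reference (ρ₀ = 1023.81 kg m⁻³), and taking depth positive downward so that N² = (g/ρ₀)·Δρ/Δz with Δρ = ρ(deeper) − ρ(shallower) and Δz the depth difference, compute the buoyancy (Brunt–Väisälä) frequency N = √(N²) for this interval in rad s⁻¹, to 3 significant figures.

Δρ = 1023.931 − 1023.689 = 0.242 kg m⁻³ over Δz = 199.3 − 113 = 86.3 m.
N² = (9.8/1023.81) × (0.242/86.3) = 2.6842 × 10⁻⁵ s⁻².
N = √(2.6842 × 10⁻⁵) = 5.1809 × 10⁻³ rad s⁻¹ ≈ 5.18 × 10⁻³ rad s⁻¹.

5.18 × 10⁻³ rad s⁻¹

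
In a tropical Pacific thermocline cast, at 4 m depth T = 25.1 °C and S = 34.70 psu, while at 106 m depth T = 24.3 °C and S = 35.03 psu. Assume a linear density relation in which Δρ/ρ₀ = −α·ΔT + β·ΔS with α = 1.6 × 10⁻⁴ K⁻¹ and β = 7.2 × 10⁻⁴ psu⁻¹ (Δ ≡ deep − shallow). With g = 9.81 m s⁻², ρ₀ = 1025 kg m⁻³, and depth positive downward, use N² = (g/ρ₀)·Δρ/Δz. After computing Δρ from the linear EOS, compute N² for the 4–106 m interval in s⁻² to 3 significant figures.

ΔT = -0.8 K, ΔS = +0.33 psu (deep − shallow).
Δρ/ρ₀ = −αΔT + βΔS = 1.28 × 10⁻⁴ + 2.376 × 10⁻⁴ = 3.656 × 10⁻⁴, so Δρ ≈ 0.3747 kg m⁻³.
N² = (g/ρ₀)·Δρ/Δz = g·(Δρ/ρ₀)/Δz = 9.81 × 3.656 × 10⁻⁴ / 102 = 3.5162 × 10⁻⁵ s⁻² ≈ 3.52 × 10⁻⁵ s⁻².

3.52 × 10⁻⁵ s⁻²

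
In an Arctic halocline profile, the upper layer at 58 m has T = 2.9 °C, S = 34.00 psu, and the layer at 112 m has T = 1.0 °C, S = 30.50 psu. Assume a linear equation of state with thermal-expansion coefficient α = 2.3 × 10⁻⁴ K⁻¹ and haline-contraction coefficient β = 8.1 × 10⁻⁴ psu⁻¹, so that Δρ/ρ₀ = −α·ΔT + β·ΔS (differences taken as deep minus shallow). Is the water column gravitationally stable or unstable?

unstable

ΔT = 1.0 − 2.9 = -1.9 K and ΔS = 30.50 − 34.00 = -3.50 psu (deep − shallow).
−αΔT = 4.37 × 10⁻⁴; βΔS = -2.835 × 10⁻³; sum Δρ/ρ₀ = -2.398 × 10⁻³.
Δρ/ρ₀ < 0, so Δρ < 0: deeper water is lighter → statically unstable; the column would overturn.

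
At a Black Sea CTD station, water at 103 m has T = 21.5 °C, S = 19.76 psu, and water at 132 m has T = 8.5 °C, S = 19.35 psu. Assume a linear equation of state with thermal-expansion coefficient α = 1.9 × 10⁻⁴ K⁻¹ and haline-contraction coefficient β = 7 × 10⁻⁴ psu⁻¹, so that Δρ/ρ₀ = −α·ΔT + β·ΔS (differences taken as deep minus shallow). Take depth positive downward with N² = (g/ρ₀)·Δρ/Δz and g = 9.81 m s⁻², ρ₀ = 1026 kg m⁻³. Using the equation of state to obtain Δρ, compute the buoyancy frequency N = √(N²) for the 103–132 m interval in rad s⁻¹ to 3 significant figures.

0.0272 rad s⁻¹

ΔT = -13.0 K, ΔS = -0.41 psu (deep − shallow).
Δρ/ρ₀ = −αΔT + βΔS = 2.47 × 10⁻³ − 2.87 × 10⁻⁴ = 2.183 × 10⁻³, so Δρ ≈ 2.240 kg m⁻³.
N² = (g/ρ₀)·Δρ/Δz = g·(Δρ/ρ₀)/Δz = 9.81 × 2.183 × 10⁻³ / 29 = 7.3846 × 10⁻⁴ s⁻².
N = √(7.3846 × 10⁻⁴) = 0.027175 rad s⁻¹ ≈ 0.0272 rad s⁻¹.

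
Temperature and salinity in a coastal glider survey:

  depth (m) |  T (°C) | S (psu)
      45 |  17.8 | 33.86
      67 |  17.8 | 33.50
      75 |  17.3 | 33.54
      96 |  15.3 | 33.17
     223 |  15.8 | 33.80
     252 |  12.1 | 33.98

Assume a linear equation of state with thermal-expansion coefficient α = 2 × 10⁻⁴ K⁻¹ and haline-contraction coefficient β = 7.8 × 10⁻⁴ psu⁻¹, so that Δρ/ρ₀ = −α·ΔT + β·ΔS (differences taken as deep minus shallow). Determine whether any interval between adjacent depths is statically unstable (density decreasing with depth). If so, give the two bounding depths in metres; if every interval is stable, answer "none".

Evaluate Δρ/ρ₀ = −αΔT + βΔS across each adjacent pair:
  45–67 m: −αΔT+βΔS = −(2 × 10⁻⁴)(+0.0)+(7.8 × 10⁻⁴)(-0.36) = -2.8 × 10⁻⁴ → UNSTABLE
  67–75 m: −αΔT+βΔS = −(2 × 10⁻⁴)(-0.5)+(7.8 × 10⁻⁴)(+0.04) = 1.3 × 10⁻⁴ → stable
  75–96 m: −αΔT+βΔS = −(2 × 10⁻⁴)(-2.0)+(7.8 × 10⁻⁴)(-0.37) = 1.1 × 10⁻⁴ → stable
  96–223 m: −αΔT+βΔS = −(2 × 10⁻⁴)(+0.5)+(7.8 × 10⁻⁴)(+0.63) = 3.9 × 10⁻⁴ → stable
  223–252 m: −αΔT+βΔS = −(2 × 10⁻⁴)(-3.7)+(7.8 × 10⁻⁴)(+0.18) = 8.8 × 10⁻⁴ → stable
The 45–67 m interval has Δρ < 0: lighter water underlies denser water.

45–67 m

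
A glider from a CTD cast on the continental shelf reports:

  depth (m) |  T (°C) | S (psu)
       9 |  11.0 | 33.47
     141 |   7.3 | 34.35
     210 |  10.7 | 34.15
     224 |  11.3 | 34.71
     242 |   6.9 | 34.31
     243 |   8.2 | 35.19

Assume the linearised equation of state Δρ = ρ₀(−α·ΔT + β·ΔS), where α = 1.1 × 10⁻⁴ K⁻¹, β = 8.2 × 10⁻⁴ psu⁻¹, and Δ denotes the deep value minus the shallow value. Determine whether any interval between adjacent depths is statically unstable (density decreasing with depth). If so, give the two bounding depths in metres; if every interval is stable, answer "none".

Evaluate Δρ/ρ₀ = −αΔT + βΔS across each adjacent pair:
  9–141 m: −αΔT+βΔS = −(1.1 × 10⁻⁴)(-3.7)+(8.2 × 10⁻⁴)(+0.88) = 1.1 × 10⁻³ → stable
  141–210 m: −αΔT+βΔS = −(1.1 × 10⁻⁴)(+3.4)+(8.2 × 10⁻⁴)(-0.20) = -5.4 × 10⁻⁴ → UNSTABLE
  210–224 m: −αΔT+βΔS = −(1.1 × 10⁻⁴)(+0.6)+(8.2 × 10⁻⁴)(+0.56) = 3.9 × 10⁻⁴ → stable
  224–242 m: −αΔT+βΔS = −(1.1 × 10⁻⁴)(-4.4)+(8.2 × 10⁻⁴)(-0.40) = 1.6 × 10⁻⁴ → stable
  242–243 m: −αΔT+βΔS = −(1.1 × 10⁻⁴)(+1.3)+(8.2 × 10⁻⁴)(+0.88) = 5.8 × 10⁻⁴ → stable
The 141–210 m interval has Δρ < 0: lighter water underlies denser water.

141–210 m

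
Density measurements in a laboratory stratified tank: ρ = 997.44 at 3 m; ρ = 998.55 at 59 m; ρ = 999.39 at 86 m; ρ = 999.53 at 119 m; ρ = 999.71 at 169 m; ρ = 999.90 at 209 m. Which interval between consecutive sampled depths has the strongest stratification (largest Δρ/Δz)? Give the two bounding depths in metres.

59–86 m

Compute the density gradient over each adjacent pair:
  3–59 m: Δρ/Δz = 1.11/56 = 0.020 kg m⁻⁴
  59–86 m: Δρ/Δz = 0.84/27 = 0.031 kg m⁻⁴
  86–119 m: Δρ/Δz = 0.14/33 = 4.2 × 10⁻³ kg m⁻⁴
  119–169 m: Δρ/Δz = 0.18/50 = 3.6 × 10⁻³ kg m⁻⁴
  169–209 m: Δρ/Δz = 0.19/40 = 4.7 × 10⁻³ kg m⁻⁴
The largest gradient is in the 59–86 m interval — the pycnocline.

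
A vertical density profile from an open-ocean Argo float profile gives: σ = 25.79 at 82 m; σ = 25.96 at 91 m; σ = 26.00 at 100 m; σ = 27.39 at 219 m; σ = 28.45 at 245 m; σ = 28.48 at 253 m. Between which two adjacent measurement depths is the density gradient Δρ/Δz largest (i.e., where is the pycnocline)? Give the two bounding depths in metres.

Compute the density gradient over each adjacent pair:
  82–91 m: Δρ/Δz = 0.17/9 = 0.019 kg m⁻⁴
  91–100 m: Δρ/Δz = 0.04/9 = 4.4 × 10⁻³ kg m⁻⁴
  100–219 m: Δρ/Δz = 1.39/119 = 0.012 kg m⁻⁴
  219–245 m: Δρ/Δz = 1.06/26 = 0.041 kg m⁻⁴
  245–253 m: Δρ/Δz = 0.03/8 = 3.7 × 10⁻³ kg m⁻⁴
The largest gradient is in the 219–245 m interval — the pycnocline.

219–245 m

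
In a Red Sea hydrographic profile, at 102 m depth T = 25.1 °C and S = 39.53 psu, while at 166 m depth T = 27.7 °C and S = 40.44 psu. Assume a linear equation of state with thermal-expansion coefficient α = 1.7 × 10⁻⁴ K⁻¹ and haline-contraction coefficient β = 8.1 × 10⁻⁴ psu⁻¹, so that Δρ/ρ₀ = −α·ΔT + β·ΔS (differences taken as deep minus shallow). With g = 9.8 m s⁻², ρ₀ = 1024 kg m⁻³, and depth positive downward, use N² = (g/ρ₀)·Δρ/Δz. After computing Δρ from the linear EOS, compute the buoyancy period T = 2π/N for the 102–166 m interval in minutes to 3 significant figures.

ΔT = +2.6 K, ΔS = +0.91 psu (deep − shallow).
Δρ/ρ₀ = −αΔT + βΔS = -4.42 × 10⁻⁴ + 7.371 × 10⁻⁴ = 2.951 × 10⁻⁴, so Δρ ≈ 0.3022 kg m⁻³.
N² = (g/ρ₀)·Δρ/Δz = g·(Δρ/ρ₀)/Δz = 9.8 × 2.951 × 10⁻⁴ / 64 = 4.5187 × 10⁻⁵ s⁻².
N = √(4.5187 × 10⁻⁵) = 6.7221 × 10⁻³ rad s⁻¹ → T = 2π/N = 934.71 s = 15.579 min ≈ 15.6 min.

15.6 min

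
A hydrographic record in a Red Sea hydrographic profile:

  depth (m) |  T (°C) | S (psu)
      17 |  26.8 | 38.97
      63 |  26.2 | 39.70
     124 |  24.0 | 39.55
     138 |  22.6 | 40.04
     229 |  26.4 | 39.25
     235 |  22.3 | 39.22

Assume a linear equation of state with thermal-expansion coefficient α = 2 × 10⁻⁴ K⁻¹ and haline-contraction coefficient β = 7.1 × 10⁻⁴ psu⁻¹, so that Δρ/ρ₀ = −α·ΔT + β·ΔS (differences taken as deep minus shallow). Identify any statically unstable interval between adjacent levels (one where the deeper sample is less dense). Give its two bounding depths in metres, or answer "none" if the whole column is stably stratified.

Evaluate Δρ/ρ₀ = −αΔT + βΔS across each adjacent pair:
  17–63 m: −αΔT+βΔS = −(2 × 10⁻⁴)(-0.6)+(7.1 × 10⁻⁴)(+0.73) = 6.4 × 10⁻⁴ → stable
  63–124 m: −αΔT+βΔS = −(2 × 10⁻⁴)(-2.2)+(7.1 × 10⁻⁴)(-0.15) = 3.3 × 10⁻⁴ → stable
  124–138 m: −αΔT+βΔS = −(2 × 10⁻⁴)(-1.4)+(7.1 × 10⁻⁴)(+0.49) = 6.3 × 10⁻⁴ → stable
  138–229 m: −αΔT+βΔS = −(2 × 10⁻⁴)(+3.8)+(7.1 × 10⁻⁴)(-0.79) = -1.3 × 10⁻³ → UNSTABLE
  229–235 m: −αΔT+βΔS = −(2 × 10⁻⁴)(-4.1)+(7.1 × 10⁻⁴)(-0.03) = 8.0 × 10⁻⁴ → stable
The 138–229 m interval has Δρ < 0: lighter water underlies denser water.

138–229 m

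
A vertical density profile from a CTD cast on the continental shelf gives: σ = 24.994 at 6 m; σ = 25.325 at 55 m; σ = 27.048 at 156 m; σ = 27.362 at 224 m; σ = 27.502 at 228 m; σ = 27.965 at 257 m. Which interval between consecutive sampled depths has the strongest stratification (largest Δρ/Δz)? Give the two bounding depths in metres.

224–228 m

Compute the density gradient over each adjacent pair:
  6–55 m: Δρ/Δz = 0.331/49 = 6.8 × 10⁻³ kg m⁻⁴
  55–156 m: Δρ/Δz = 1.723/101 = 0.017 kg m⁻⁴
  156–224 m: Δρ/Δz = 0.314/68 = 4.6 × 10⁻³ kg m⁻⁴
  224–228 m: Δρ/Δz = 0.140/4 = 0.035 kg m⁻⁴
  228–257 m: Δρ/Δz = 0.463/29 = 0.016 kg m⁻⁴
The largest gradient is in the 224–228 m interval — the pycnocline.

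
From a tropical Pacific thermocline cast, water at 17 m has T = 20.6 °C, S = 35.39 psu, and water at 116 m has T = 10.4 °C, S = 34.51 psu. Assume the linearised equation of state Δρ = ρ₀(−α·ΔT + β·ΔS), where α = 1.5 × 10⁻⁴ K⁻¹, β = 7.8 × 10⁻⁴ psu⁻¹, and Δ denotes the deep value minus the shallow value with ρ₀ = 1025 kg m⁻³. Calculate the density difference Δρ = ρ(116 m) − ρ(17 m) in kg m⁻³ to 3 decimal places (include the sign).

ΔT = -10.2 K, ΔS = -0.88 psu (deep − shallow).
Δρ/ρ₀ = −(1.5 × 10⁻⁴)(-10.2) + (7.8 × 10⁻⁴)(-0.88) = 8.436 × 10⁻⁴.
Δρ = 1025 × (8.436 × 10⁻⁴) = +0.865 kg m⁻³.
Positive Δρ: denser below, stable.

+0.865 kg m⁻³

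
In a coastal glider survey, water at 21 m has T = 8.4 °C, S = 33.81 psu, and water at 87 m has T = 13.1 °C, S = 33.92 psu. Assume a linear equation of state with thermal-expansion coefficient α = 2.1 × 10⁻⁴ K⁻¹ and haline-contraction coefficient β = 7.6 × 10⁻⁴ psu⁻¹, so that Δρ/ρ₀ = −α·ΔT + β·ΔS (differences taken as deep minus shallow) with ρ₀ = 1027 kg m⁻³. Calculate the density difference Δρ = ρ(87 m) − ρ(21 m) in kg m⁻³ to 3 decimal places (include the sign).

ΔT = +4.7 K, ΔS = +0.11 psu (deep − shallow).
Δρ/ρ₀ = −(2.1 × 10⁻⁴)(+4.7) + (7.6 × 10⁻⁴)(+0.11) = -9.034 × 10⁻⁴.
Δρ = 1027 × (-9.034 × 10⁻⁴) = -0.928 kg m⁻³.
Negative Δρ: lighter below, statically unstable.

-0.928 kg m⁻³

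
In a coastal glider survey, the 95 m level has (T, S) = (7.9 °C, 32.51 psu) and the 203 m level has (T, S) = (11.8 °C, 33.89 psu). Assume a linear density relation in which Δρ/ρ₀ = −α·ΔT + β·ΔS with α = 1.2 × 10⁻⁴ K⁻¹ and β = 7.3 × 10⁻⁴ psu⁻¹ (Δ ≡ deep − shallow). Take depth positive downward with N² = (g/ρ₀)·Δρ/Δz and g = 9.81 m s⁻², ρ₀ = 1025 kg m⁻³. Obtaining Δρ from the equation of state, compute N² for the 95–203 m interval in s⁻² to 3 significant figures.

ΔT = +3.9 K, ΔS = +1.38 psu (deep − shallow).
Δρ/ρ₀ = −αΔT + βΔS = -4.68 × 10⁻⁴ + 1.0074 × 10⁻³ = 5.394 × 10⁻⁴, so Δρ ≈ 0.5529 kg m⁻³.
N² = (g/ρ₀)·Δρ/Δz = g·(Δρ/ρ₀)/Δz = 9.81 × 5.394 × 10⁻⁴ / 108 = 4.8995 × 10⁻⁵ s⁻² ≈ 4.90 × 10⁻⁵ s⁻².

4.90 × 10⁻⁵ s⁻²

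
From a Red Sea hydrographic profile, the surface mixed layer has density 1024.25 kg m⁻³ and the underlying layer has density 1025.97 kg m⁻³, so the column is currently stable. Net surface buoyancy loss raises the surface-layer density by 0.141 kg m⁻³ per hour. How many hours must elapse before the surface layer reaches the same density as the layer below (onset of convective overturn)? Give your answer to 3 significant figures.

12.2 hours

Density deficit of the surface layer: 1025.97 − 1024.25 = 1.72 kg m⁻³.
Required change = 1.72 / 0.141 = 12.2 hours.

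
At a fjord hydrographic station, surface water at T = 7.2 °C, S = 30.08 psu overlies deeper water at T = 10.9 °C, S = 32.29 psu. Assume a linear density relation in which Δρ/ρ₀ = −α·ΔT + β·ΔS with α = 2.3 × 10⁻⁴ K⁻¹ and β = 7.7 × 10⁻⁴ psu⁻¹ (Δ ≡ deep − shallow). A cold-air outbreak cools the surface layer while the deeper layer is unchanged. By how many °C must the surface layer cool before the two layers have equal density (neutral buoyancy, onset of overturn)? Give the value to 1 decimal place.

Neutral buoyancy requires Δρ = 0, i.e. −α(T_deep − T_surf′) + β(S_deep − S_surf) = 0.
T_surf′ = T_deep − (β/α)·ΔS = 10.9 − (7.7 × 10⁻⁴/2.3 × 10⁻⁴)·(+2.21) = 3.501 °C.
Cooling required: 7.2 − (3.501) = 3.699 °C.

3.7 °C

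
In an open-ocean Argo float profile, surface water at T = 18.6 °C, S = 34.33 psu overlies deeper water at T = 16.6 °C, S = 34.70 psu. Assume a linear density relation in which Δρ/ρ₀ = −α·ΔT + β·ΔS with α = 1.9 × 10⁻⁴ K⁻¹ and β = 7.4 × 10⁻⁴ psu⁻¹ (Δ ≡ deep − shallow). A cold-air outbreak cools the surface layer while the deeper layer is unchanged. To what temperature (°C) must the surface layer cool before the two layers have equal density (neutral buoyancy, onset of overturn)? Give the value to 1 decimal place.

Neutral buoyancy requires Δρ = 0, i.e. −α(T_deep − T_surf′) + β(S_deep − S_surf) = 0.
T_surf′ = T_deep − (β/α)·ΔS = 16.6 − (7.4 × 10⁻⁴/1.9 × 10⁻⁴)·(+0.37) = 15.159 °C.
Cooling required: 18.6 − (15.159) = 3.441 °C.

15.2 °C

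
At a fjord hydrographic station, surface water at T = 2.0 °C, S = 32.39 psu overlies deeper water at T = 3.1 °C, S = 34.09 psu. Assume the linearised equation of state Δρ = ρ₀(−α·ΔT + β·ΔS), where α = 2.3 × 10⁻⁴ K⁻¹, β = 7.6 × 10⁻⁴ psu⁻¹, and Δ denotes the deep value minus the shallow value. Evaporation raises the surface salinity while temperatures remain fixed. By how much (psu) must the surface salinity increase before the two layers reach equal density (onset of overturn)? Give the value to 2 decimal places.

Neutral buoyancy requires −α(T_deep − T_surf) + β(S_deep − S_surf′) = 0.
S_surf′ = S_deep − (α/β)·ΔT = 34.09 − (2.3 × 10⁻⁴/7.6 × 10⁻⁴)·(+1.1) = 33.7571 psu.
Increase required: 33.7571 − 32.39 = 1.3671 psu.

1.37 psu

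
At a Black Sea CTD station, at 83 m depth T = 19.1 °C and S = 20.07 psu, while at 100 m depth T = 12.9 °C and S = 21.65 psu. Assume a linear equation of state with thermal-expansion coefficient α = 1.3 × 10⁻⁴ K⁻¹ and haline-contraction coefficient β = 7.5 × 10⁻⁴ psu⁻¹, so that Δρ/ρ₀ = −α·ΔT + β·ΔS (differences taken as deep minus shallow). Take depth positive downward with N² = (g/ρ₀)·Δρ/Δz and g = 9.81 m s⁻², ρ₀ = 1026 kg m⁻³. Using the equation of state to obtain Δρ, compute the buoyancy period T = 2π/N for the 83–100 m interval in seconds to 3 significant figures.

ΔT = -6.2 K, ΔS = +1.58 psu (deep − shallow).
Δρ/ρ₀ = −αΔT + βΔS = 8.06 × 10⁻⁴ + 1.185 × 10⁻³ = 1.991 × 10⁻³, so Δρ ≈ 2.043 kg m⁻³.
N² = (g/ρ₀)·Δρ/Δz = g·(Δρ/ρ₀)/Δz = 9.81 × 1.991 × 10⁻³ / 17 = 1.1489 × 10⁻³ s⁻².
N = √(1.1489 × 10⁻³) = 0.033895 rad s⁻¹ → T = 2π/N = 185.37 s ≈ 185 s.

185 s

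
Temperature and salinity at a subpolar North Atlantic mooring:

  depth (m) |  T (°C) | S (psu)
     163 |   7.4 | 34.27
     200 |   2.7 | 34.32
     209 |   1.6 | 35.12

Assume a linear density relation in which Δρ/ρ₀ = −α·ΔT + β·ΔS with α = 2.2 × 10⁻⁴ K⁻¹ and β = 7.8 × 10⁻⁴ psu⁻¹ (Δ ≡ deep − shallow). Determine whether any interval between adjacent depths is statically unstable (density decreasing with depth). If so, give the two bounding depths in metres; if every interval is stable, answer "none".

none

Evaluate Δρ/ρ₀ = −αΔT + βΔS across each adjacent pair:
  163–200 m: −αΔT+βΔS = −(2.2 × 10⁻⁴)(-4.7)+(7.8 × 10⁻⁴)(+0.05) = 1.1 × 10⁻³ → stable
  200–209 m: −αΔT+βΔS = −(2.2 × 10⁻⁴)(-1.1)+(7.8 × 10⁻⁴)(+0.80) = 8.7 × 10⁻⁴ → stable
Every interval has Δρ > 0: the column is stably stratified throughout.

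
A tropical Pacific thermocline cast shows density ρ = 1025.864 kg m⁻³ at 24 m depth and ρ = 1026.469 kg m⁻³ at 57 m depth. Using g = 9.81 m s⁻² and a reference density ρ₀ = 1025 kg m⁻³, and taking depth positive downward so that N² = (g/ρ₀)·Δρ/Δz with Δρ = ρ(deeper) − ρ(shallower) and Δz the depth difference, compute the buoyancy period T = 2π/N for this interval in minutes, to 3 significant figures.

Δρ = 1026.469 − 1025.864 = 0.605 kg m⁻³ over Δz = 57 − 24 = 33 m.
N² = (9.81/1025) × (0.605/33) = 1.7546 × 10⁻⁴ s⁻².
N = √(1.7546 × 10⁻⁴) = 0.013246 rad s⁻¹, so T = 2π/N = 474.35 s = 7.9058 min ≈ 7.91 min.

7.91 min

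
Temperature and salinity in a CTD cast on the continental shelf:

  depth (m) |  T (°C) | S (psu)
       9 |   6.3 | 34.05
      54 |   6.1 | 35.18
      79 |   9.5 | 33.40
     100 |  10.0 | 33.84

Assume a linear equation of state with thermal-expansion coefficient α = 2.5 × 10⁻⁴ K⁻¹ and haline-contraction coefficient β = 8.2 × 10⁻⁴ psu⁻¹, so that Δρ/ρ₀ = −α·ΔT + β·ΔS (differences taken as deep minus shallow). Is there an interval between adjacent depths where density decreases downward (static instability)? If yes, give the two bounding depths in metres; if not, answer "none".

Evaluate Δρ/ρ₀ = −αΔT + βΔS across each adjacent pair:
  9–54 m: −αΔT+βΔS = −(2.5 × 10⁻⁴)(-0.2)+(8.2 × 10⁻⁴)(+1.13) = 9.8 × 10⁻⁴ → stable
  54–79 m: −αΔT+βΔS = −(2.5 × 10⁻⁴)(+3.4)+(8.2 × 10⁻⁴)(-1.78) = -2.3 × 10⁻³ → UNSTABLE
  79–100 m: −αΔT+βΔS = −(2.5 × 10⁻⁴)(+0.5)+(8.2 × 10⁻⁴)(+0.44) = 2.4 × 10⁻⁴ → stable
The 54–79 m interval has Δρ < 0: lighter water underlies denser water.

54–79 m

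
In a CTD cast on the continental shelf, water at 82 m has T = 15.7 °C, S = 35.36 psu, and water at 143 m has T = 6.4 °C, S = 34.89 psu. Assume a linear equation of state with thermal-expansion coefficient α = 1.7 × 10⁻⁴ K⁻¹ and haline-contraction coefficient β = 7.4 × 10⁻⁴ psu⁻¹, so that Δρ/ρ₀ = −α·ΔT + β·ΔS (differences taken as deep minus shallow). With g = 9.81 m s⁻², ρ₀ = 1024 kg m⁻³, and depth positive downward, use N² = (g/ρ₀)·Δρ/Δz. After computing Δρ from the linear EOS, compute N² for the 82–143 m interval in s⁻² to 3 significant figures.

ΔT = -9.3 K, ΔS = -0.47 psu (deep − shallow).
Δρ/ρ₀ = −αΔT + βΔS = 1.581 × 10⁻³ − 3.478 × 10⁻⁴ = 1.2332 × 10⁻³, so Δρ ≈ 1.263 kg m⁻³.
N² = (g/ρ₀)·Δρ/Δz = g·(Δρ/ρ₀)/Δz = 9.81 × 1.2332 × 10⁻³ / 61 = 1.9832 × 10⁻⁴ s⁻² ≈ 1.98 × 10⁻⁴ s⁻².

1.98 × 10⁻⁴ s⁻²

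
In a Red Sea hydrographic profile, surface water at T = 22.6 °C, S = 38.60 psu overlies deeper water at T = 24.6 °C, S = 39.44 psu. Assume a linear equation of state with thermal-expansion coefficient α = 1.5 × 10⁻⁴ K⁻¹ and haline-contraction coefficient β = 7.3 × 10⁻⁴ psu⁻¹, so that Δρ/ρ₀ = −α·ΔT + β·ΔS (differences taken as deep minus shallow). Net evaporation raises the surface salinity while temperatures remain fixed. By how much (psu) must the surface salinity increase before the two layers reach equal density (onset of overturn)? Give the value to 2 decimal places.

0.43 psu

Neutral buoyancy requires −α(T_deep − T_surf) + β(S_deep − S_surf′) = 0.
S_surf′ = S_deep − (α/β)·ΔT = 39.44 − (1.5 × 10⁻⁴/7.3 × 10⁻⁴)·(+2.0) = 39.0290 psu.
Increase required: 39.0290 − 38.60 = 0.4290 psu.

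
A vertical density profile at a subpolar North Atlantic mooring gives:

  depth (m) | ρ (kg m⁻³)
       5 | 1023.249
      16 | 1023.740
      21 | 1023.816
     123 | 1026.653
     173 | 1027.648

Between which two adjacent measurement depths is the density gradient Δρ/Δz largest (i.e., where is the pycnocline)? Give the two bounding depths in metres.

5–16 m

Compute the density gradient over each adjacent pair:
  5–16 m: Δρ/Δz = 0.491/11 = 0.045 kg m⁻⁴
  16–21 m: Δρ/Δz = 0.076/5 = 0.015 kg m⁻⁴
  21–123 m: Δρ/Δz = 2.837/102 = 0.028 kg m⁻⁴
  123–173 m: Δρ/Δz = 0.995/50 = 0.020 kg m⁻⁴
The largest gradient is in the 5–16 m interval — the pycnocline.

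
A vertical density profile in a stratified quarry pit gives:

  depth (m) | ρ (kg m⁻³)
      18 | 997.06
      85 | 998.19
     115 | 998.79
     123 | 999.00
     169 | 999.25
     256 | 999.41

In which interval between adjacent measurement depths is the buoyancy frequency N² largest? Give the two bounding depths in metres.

115–123 m

Compute the density gradient over each adjacent pair:
  18–85 m: Δρ/Δz = 1.13/67 = 0.017 kg m⁻⁴
  85–115 m: Δρ/Δz = 0.60/30 = 0.020 kg m⁻⁴
  115–123 m: Δρ/Δz = 0.21/8 = 0.026 kg m⁻⁴
  123–169 m: Δρ/Δz = 0.25/46 = 5.4 × 10⁻³ kg m⁻⁴
  169–256 m: Δρ/Δz = 0.16/87 = 1.8 × 10⁻³ kg m⁻⁴
The largest gradient is in the 115–123 m interval — the pycnocline.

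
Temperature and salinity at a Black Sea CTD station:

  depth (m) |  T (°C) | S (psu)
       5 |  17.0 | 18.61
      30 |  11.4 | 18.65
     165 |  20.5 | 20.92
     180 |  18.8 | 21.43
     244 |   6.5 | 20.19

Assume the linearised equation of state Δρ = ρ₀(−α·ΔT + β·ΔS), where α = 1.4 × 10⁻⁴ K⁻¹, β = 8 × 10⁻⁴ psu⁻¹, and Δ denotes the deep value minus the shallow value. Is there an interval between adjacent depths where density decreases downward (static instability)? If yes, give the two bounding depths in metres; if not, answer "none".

Evaluate Δρ/ρ₀ = −αΔT + βΔS across each adjacent pair:
  5–30 m: −αΔT+βΔS = −(1.4 × 10⁻⁴)(-5.6)+(8 × 10⁻⁴)(+0.04) = 8.2 × 10⁻⁴ → stable
  30–165 m: −αΔT+βΔS = −(1.4 × 10⁻⁴)(+9.1)+(8 × 10⁻⁴)(+2.27) = 5.4 × 10⁻⁴ → stable
  165–180 m: −αΔT+βΔS = −(1.4 × 10⁻⁴)(-1.7)+(8 × 10⁻⁴)(+0.51) = 6.5 × 10⁻⁴ → stable
  180–244 m: −αΔT+βΔS = −(1.4 × 10⁻⁴)(-12.3)+(8 × 10⁻⁴)(-1.24) = 7.3 × 10⁻⁴ → stable
Every interval has Δρ > 0: the column is stably stratified throughout.

none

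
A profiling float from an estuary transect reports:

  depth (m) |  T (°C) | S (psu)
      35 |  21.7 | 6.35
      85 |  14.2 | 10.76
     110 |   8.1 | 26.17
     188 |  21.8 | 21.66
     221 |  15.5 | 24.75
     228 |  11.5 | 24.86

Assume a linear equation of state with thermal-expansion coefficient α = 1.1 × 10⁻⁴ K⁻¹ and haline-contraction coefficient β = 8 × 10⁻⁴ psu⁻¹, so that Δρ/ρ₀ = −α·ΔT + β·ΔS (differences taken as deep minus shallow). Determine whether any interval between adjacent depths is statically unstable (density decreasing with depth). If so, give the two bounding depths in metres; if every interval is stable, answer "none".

Evaluate Δρ/ρ₀ = −αΔT + βΔS across each adjacent pair:
  35–85 m: −αΔT+βΔS = −(1.1 × 10⁻⁴)(-7.5)+(8 × 10⁻⁴)(+4.41) = 4.4 × 10⁻³ → stable
  85–110 m: −αΔT+βΔS = −(1.1 × 10⁻⁴)(-6.1)+(8 × 10⁻⁴)(+15.41) = 0.013 → stable
  110–188 m: −αΔT+βΔS = −(1.1 × 10⁻⁴)(+13.7)+(8 × 10⁻⁴)(-4.51) = -5.1 × 10⁻³ → UNSTABLE
  188–221 m: −αΔT+βΔS = −(1.1 × 10⁻⁴)(-6.3)+(8 × 10⁻⁴)(+3.09) = 3.2 × 10⁻³ → stable
  221–228 m: −αΔT+βΔS = −(1.1 × 10⁻⁴)(-4.0)+(8 × 10⁻⁴)(+0.11) = 5.3 × 10⁻⁴ → stable
The 110–188 m interval has Δρ < 0: lighter water underlies denser water.

110–188 m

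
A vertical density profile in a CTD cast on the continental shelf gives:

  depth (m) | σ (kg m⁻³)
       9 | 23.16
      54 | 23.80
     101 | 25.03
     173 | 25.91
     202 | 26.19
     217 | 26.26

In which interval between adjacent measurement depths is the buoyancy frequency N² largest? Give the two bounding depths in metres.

Compute the density gradient over each adjacent pair:
  9–54 m: Δρ/Δz = 0.64/45 = 0.014 kg m⁻⁴
  54–101 m: Δρ/Δz = 1.23/47 = 0.026 kg m⁻⁴
  101–173 m: Δρ/Δz = 0.88/72 = 0.012 kg m⁻⁴
  173–202 m: Δρ/Δz = 0.28/29 = 9.7 × 10⁻³ kg m⁻⁴
  202–217 m: Δρ/Δz = 0.07/15 = 4.7 × 10⁻³ kg m⁻⁴
The largest gradient is in the 54–101 m interval — the pycnocline.

54–101 m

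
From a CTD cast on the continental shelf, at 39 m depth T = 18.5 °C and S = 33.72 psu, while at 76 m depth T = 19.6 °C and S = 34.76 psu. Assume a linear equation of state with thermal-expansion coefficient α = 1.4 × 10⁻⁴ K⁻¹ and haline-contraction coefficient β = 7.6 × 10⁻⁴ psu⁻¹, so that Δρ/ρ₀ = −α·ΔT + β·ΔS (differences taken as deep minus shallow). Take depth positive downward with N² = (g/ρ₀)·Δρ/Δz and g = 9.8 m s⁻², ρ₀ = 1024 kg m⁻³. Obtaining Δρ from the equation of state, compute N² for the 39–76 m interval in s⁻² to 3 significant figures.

ΔT = +1.1 K, ΔS = +1.04 psu (deep − shallow).
Δρ/ρ₀ = −αΔT + βΔS = -1.54 × 10⁻⁴ + 7.904 × 10⁻⁴ = 6.364 × 10⁻⁴, so Δρ ≈ 0.6517 kg m⁻³.
N² = (g/ρ₀)·Δρ/Δz = g·(Δρ/ρ₀)/Δz = 9.8 × 6.364 × 10⁻⁴ / 37 = 1.6856 × 10⁻⁴ s⁻² ≈ 1.69 × 10⁻⁴ s⁻².

1.69 × 10⁻⁴ s⁻²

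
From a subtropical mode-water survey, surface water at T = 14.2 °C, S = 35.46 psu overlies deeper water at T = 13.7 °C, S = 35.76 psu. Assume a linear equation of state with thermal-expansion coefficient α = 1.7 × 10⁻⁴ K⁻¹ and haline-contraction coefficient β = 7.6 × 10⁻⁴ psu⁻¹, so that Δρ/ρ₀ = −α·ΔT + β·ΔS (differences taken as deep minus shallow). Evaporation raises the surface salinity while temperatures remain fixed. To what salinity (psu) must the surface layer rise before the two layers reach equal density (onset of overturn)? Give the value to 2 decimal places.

35.87 psu

Neutral buoyancy requires −α(T_deep − T_surf) + β(S_deep − S_surf′) = 0.
S_surf′ = S_deep − (α/β)·ΔT = 35.76 − (1.7 × 10⁻⁴/7.6 × 10⁻⁴)·(-0.5) = 35.8718 psu.
Increase required: 35.8718 − 35.46 = 0.4118 psu.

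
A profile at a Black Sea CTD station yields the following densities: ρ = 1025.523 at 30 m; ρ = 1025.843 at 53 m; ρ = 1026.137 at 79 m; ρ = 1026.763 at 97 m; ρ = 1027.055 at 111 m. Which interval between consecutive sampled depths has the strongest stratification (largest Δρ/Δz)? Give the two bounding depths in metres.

Compute the density gradient over each adjacent pair:
  30–53 m: Δρ/Δz = 0.320/23 = 0.014 kg m⁻⁴
  53–79 m: Δρ/Δz = 0.294/26 = 0.011 kg m⁻⁴
  79–97 m: Δρ/Δz = 0.626/18 = 0.035 kg m⁻⁴
  97–111 m: Δρ/Δz = 0.292/14 = 0.021 kg m⁻⁴
The largest gradient is in the 79–97 m interval — the pycnocline.

79–97 m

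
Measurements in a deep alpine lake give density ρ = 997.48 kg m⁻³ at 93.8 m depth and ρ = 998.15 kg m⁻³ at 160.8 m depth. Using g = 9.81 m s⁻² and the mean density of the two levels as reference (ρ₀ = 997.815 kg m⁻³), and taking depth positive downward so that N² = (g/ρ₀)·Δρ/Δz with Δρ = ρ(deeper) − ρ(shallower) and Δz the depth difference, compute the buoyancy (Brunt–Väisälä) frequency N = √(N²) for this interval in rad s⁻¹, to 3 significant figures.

9.92 × 10⁻³ rad s⁻¹

Δρ = 998.15 − 997.48 = 0.67 kg m⁻³ over Δz = 160.8 − 93.8 = 67 m.
N² = (9.81/997.815) × (0.67/67) = 9.8315 × 10⁻⁵ s⁻².
N = √(9.8315 × 10⁻⁵) = 9.9154 × 10⁻³ rad s⁻¹ ≈ 9.92 × 10⁻³ rad s⁻¹.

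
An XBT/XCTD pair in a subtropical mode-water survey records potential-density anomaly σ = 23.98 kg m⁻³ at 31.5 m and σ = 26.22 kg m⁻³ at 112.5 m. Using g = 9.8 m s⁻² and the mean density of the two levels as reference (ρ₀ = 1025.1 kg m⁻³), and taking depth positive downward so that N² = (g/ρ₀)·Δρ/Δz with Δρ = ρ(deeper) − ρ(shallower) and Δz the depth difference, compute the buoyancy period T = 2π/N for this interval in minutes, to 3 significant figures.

Δρ = 1026.22 − 1023.98 = 2.24 kg m⁻³ over Δz = 112.5 − 31.5 = 81 m.
N² = (9.8/1025.1) × (2.24/81) = 2.6438 × 10⁻⁴ s⁻².
N = √(2.6438 × 10⁻⁴) = 0.016260 rad s⁻¹, so T = 2π/N = 386.42 s = 6.4403 min ≈ 6.44 min.

6.44 min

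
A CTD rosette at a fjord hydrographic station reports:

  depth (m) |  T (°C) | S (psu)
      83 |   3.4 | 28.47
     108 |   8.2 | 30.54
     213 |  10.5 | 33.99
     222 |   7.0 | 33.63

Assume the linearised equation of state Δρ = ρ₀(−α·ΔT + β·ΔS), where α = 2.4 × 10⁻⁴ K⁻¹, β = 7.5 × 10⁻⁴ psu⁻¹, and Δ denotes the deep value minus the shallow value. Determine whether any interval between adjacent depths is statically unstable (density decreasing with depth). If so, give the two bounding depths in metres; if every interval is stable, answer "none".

Evaluate Δρ/ρ₀ = −αΔT + βΔS across each adjacent pair:
  83–108 m: −αΔT+βΔS = −(2.4 × 10⁻⁴)(+4.8)+(7.5 × 10⁻⁴)(+2.07) = 4.0 × 10⁻⁴ → stable
  108–213 m: −αΔT+βΔS = −(2.4 × 10⁻⁴)(+2.3)+(7.5 × 10⁻⁴)(+3.45) = 2.0 × 10⁻³ → stable
  213–222 m: −αΔT+βΔS = −(2.4 × 10⁻⁴)(-3.5)+(7.5 × 10⁻⁴)(-0.36) = 5.7 × 10⁻⁴ → stable
Every interval has Δρ > 0: the column is stably stratified throughout.

none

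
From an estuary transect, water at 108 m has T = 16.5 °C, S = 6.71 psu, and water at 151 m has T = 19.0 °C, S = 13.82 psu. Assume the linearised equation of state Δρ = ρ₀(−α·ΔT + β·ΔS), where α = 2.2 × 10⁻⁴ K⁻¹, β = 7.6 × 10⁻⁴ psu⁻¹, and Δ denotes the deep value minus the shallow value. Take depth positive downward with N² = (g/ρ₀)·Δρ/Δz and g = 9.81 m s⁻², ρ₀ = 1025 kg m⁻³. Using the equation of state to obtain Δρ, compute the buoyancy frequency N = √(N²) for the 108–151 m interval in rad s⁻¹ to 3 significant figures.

0.0333 rad s⁻¹

ΔT = +2.5 K, ΔS = +7.11 psu (deep − shallow).
Δρ/ρ₀ = −αΔT + βΔS = -5.50 × 10⁻⁴ + 5.4036 × 10⁻³ = 4.8536 × 10⁻³, so Δρ ≈ 4.975 kg m⁻³.
N² = (g/ρ₀)·Δρ/Δz = g·(Δρ/ρ₀)/Δz = 9.81 × 4.8536 × 10⁻³ / 43 = 1.1073 × 10⁻³ s⁻².
N = √(1.1073 × 10⁻³) = 0.033276 rad s⁻¹ ≈ 0.0333 rad s⁻¹.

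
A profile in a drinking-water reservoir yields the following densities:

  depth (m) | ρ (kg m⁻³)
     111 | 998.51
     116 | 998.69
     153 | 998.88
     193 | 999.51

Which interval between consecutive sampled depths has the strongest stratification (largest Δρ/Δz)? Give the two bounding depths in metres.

111–116 m

Compute the density gradient over each adjacent pair:
  111–116 m: Δρ/Δz = 0.18/5 = 0.036 kg m⁻⁴
  116–153 m: Δρ/Δz = 0.19/37 = 5.1 × 10⁻³ kg m⁻⁴
  153–193 m: Δρ/Δz = 0.63/40 = 0.016 kg m⁻⁴
The largest gradient is in the 111–116 m interval — the pycnocline.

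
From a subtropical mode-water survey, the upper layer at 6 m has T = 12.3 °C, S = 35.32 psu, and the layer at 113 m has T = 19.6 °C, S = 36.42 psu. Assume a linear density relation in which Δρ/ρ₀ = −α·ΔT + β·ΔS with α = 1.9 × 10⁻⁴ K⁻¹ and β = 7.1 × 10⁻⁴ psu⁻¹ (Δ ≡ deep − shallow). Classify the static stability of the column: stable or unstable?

ΔT = 19.6 − 12.3 = +7.3 K and ΔS = 36.42 − 35.32 = +1.10 psu (deep − shallow).
−αΔT = -1.387 × 10⁻³; βΔS = 7.81 × 10⁻⁴; sum Δρ/ρ₀ = -6.06 × 10⁻⁴.
Δρ/ρ₀ < 0, so Δρ < 0: deeper water is lighter → statically unstable; the column would overturn.

unstable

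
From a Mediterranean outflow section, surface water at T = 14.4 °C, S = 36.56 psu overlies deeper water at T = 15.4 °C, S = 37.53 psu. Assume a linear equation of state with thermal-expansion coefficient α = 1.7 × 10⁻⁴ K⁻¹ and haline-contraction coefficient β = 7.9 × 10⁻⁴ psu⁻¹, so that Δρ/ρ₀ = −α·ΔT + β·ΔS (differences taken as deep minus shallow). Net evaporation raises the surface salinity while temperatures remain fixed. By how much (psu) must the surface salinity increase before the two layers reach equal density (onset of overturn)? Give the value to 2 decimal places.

Neutral buoyancy requires −α(T_deep − T_surf) + β(S_deep − S_surf′) = 0.
S_surf′ = S_deep − (α/β)·ΔT = 37.53 − (1.7 × 10⁻⁴/7.9 × 10⁻⁴)·(+1.0) = 37.3148 psu.
Increase required: 37.3148 − 36.56 = 0.7548 psu.

0.75 psu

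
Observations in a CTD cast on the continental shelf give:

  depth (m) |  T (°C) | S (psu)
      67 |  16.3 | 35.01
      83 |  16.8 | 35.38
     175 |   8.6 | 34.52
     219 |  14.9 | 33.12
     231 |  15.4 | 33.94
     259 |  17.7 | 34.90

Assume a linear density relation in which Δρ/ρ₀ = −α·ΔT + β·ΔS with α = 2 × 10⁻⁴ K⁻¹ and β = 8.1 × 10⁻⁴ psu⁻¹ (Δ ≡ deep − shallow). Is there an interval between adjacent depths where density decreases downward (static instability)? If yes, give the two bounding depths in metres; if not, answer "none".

Evaluate Δρ/ρ₀ = −αΔT + βΔS across each adjacent pair:
  67–83 m: −αΔT+βΔS = −(2 × 10⁻⁴)(+0.5)+(8.1 × 10⁻⁴)(+0.37) = 2.0 × 10⁻⁴ → stable
  83–175 m: −αΔT+βΔS = −(2 × 10⁻⁴)(-8.2)+(8.1 × 10⁻⁴)(-0.86) = 9.4 × 10⁻⁴ → stable
  175–219 m: −αΔT+βΔS = −(2 × 10⁻⁴)(+6.3)+(8.1 × 10⁻⁴)(-1.40) = -2.4 × 10⁻³ → UNSTABLE
  219–231 m: −αΔT+βΔS = −(2 × 10⁻⁴)(+0.5)+(8.1 × 10⁻⁴)(+0.82) = 5.6 × 10⁻⁴ → stable
  231–259 m: −αΔT+βΔS = −(2 × 10⁻⁴)(+2.3)+(8.1 × 10⁻⁴)(+0.96) = 3.2 × 10⁻⁴ → stable
The 175–219 m interval has Δρ < 0: lighter water underlies denser water.

175–219 m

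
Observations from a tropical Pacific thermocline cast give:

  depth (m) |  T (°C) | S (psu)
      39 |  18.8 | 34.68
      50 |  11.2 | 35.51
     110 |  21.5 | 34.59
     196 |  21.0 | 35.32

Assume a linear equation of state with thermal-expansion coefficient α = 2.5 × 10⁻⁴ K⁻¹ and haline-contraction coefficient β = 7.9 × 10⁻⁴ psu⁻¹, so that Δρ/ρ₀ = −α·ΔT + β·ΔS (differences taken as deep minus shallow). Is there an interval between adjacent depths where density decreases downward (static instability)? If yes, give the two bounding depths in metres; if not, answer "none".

50–110 m

Evaluate Δρ/ρ₀ = −αΔT + βΔS across each adjacent pair:
  39–50 m: −αΔT+βΔS = −(2.5 × 10⁻⁴)(-7.6)+(7.9 × 10⁻⁴)(+0.83) = 2.6 × 10⁻³ → stable
  50–110 m: −αΔT+βΔS = −(2.5 × 10⁻⁴)(+10.3)+(7.9 × 10⁻⁴)(-0.92) = -3.3 × 10⁻³ → UNSTABLE
  110–196 m: −αΔT+βΔS = −(2.5 × 10⁻⁴)(-0.5)+(7.9 × 10⁻⁴)(+0.73) = 7.0 × 10⁻⁴ → stable
The 50–110 m interval has Δρ < 0: lighter water underlies denser water.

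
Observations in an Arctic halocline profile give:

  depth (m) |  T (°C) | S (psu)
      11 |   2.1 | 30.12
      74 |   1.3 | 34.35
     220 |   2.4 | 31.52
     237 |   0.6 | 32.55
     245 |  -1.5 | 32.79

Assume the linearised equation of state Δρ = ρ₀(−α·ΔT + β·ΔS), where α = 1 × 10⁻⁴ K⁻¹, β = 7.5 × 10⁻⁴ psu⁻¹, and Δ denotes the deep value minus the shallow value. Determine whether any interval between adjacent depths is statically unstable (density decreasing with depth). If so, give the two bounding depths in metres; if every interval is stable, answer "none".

74–220 m

Evaluate Δρ/ρ₀ = −αΔT + βΔS across each adjacent pair:
  11–74 m: −αΔT+βΔS = −(1 × 10⁻⁴)(-0.8)+(7.5 × 10⁻⁴)(+4.23) = 3.3 × 10⁻³ → stable
  74–220 m: −αΔT+βΔS = −(1 × 10⁻⁴)(+1.1)+(7.5 × 10⁻⁴)(-2.83) = -2.2 × 10⁻³ → UNSTABLE
  220–237 m: −αΔT+βΔS = −(1 × 10⁻⁴)(-1.8)+(7.5 × 10⁻⁴)(+1.03) = 9.5 × 10⁻⁴ → stable
  237–245 m: −αΔT+βΔS = −(1 × 10⁻⁴)(-2.1)+(7.5 × 10⁻⁴)(+0.24) = 3.9 × 10⁻⁴ → stable
The 74–220 m interval has Δρ < 0: lighter water underlies denser water.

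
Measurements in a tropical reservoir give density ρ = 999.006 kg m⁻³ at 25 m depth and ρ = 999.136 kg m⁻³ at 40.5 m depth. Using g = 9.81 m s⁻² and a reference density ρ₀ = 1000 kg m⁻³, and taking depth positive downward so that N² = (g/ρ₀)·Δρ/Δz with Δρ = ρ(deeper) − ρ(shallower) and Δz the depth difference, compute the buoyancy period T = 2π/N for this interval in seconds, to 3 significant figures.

693 s

Δρ = 999.136 − 999.006 = 0.130 kg m⁻³ over Δz = 40.5 − 25 = 15.5 m.
N² = (9.81/1000) × (0.130/15.5) = 8.2277 × 10⁻⁵ s⁻².
N = √(8.2277 × 10⁻⁵) = 9.0707 × 10⁻³ rad s⁻¹, so T = 2π/N = 692.69 s ≈ 693 s.
A positive N² confirms static stability across the interval.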